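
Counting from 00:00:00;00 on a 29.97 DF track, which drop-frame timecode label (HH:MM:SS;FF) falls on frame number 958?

00:00:31;28

Each 10-minute DF block holds 10 × 60 × 30 − 9 × 2 = 17982 frames. 958 ÷ 17982 → 0 full blocks, remainder 958.
Within the partial block the first minute is 1800 frames and each further minute 1798, so 0 further minute boundaries passed. Total skipped labels = 18 × 0 + 2 × 0 = 0.
Non-drop label index = 958 + 0 = 958; at 30 labels/s that is 00:00:31:28, i.e. DF 00:00:31;28.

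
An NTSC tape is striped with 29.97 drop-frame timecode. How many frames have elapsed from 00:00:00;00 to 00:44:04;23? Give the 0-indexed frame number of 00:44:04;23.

79263

Complete 10-minute blocks: 4, each 17982 frames → 71928.
Remaining 4 whole minutes in the current block: 1800 + 3 × 1798 = 7194 frames.
Within the current minute: 4 × 30 + 23 − 2 = 141 (labels ;00/;01 skipped at this minute). Total = 71928 + 7194 + 141 = 79263.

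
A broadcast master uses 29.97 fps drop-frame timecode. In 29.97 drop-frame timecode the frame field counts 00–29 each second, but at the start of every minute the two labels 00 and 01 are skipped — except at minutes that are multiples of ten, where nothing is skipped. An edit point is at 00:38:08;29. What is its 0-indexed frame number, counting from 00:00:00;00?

Complete 10-minute blocks: 3, each 17982 frames → 53946.
Remaining 8 whole minutes in the current block: 1800 + 7 × 1798 = 14386 frames.
Within the current minute: 8 × 30 + 29 − 2 = 267 (labels ;00/;01 skipped at this minute). Total = 53946 + 14386 + 267 = 68599.

68599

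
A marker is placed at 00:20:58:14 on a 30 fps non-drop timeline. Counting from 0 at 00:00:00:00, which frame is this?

Total seconds to the label: (0 × 3600 + 20 × 60 + 58) = 1258.
Frame index = 1258 × 30 + 14 = 37754.

37754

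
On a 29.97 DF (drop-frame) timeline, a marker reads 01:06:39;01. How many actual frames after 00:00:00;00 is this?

As if non-drop at 30 labels/s: (1 × 3600 + 6 × 60 + 39) × 30 + 1 = 119971.
Minute boundaries passed: 66; those not divisible by 10: 66 − 6 = 60; dropped labels = 2 × 60 = 120.
Actual frame index = 119971 − 120 = 119851.

119851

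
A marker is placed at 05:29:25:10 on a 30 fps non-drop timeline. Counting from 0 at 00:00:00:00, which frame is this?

frame 592960

Total seconds to the label: (5 × 3600 + 29 × 60 + 25) = 19765.
Frame index = 19765 × 30 + 10 = 592960.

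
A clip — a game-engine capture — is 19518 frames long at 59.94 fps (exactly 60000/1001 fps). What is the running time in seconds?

Running time = 19518 / (60000/1001) = 325.6253 s.

325.6253 seconds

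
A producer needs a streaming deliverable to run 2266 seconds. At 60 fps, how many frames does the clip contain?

Frames = 2266 × 60 = 135960.

135960 frames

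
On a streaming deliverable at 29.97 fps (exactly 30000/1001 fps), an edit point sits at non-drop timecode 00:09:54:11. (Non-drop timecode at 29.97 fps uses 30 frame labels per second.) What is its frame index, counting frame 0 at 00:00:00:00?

frame 17831

Total seconds to the label: (0 × 3600 + 9 × 60 + 54) = 594.
Frame index = 594 × 30 + 11 = 17831.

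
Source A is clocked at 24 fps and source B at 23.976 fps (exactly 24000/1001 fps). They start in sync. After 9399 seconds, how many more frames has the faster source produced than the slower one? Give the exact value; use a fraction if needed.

17352/77 frames

A emits 24 × 9399 = 225576 frames; B emits 24000/1001 × 9399 = 17352000/77.
Difference = 17352/77 frames (≈ 225.3506); B is behind A.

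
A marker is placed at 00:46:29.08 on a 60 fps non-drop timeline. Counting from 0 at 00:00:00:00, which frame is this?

Total seconds to the label: (0 × 3600 + 46 × 60 + 29) = 2789.
Frame index = 2789 × 60 + 8 = 167348.

frame 167348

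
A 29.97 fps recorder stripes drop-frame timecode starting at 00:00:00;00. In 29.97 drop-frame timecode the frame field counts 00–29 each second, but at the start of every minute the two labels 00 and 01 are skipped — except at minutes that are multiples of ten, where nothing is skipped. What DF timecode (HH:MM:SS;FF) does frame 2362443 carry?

Each 10-minute DF block holds 10 × 60 × 30 − 9 × 2 = 17982 frames. 2362443 ÷ 17982 → 131 full blocks, remainder 6801.
Within the partial block the first minute is 1800 frames and each further minute 1798, so 3 further minute boundaries passed. Total skipped labels = 18 × 131 + 2 × 3 = 2364.
Non-drop label index = 2362443 + 2364 = 2364807; at 30 labels/s that is 21:53:46:27, i.e. DF 21:53:46;27.

21:53:46;27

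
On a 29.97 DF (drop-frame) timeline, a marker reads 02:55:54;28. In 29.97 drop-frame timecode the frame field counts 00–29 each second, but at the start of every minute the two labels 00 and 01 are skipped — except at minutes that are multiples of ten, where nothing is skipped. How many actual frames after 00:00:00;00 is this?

316332

As if non-drop at 30 labels/s: (2 × 3600 + 55 × 60 + 54) × 30 + 28 = 316648.
Minute boundaries passed: 175; those not divisible by 10: 175 − 17 = 158; dropped labels = 2 × 158 = 316.
Actual frame index = 316648 − 316 = 316332.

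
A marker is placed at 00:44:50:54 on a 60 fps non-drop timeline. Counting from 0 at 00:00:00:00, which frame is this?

161454

Total seconds to the label: (0 × 3600 + 44 × 60 + 50) = 2690.
Frame index = 2690 × 60 + 54 = 161454.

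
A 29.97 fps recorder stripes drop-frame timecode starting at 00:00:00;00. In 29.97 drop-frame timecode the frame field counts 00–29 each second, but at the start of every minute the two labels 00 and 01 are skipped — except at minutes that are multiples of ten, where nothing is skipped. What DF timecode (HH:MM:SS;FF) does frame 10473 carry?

Each 10-minute DF block holds 10 × 60 × 30 − 9 × 2 = 17982 frames. 10473 ÷ 17982 → 0 full blocks, remainder 10473.
Within the partial block the first minute is 1800 frames and each further minute 1798, so 5 further minute boundaries passed. Total skipped labels = 18 × 0 + 2 × 5 = 10.
Non-drop label index = 10473 + 10 = 10483; at 30 labels/s that is 00:05:49:13, i.e. DF 00:05:49;13.

00:05:49;13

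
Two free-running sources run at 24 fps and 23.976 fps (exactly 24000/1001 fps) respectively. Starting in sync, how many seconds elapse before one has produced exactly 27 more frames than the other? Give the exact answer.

The gap grows by |24000/1001 − 24| = 24/1001 frames per second.
Time for a 27-frame gap: 27 ÷ (24/1001) = 1126.125 s.

1126.125 seconds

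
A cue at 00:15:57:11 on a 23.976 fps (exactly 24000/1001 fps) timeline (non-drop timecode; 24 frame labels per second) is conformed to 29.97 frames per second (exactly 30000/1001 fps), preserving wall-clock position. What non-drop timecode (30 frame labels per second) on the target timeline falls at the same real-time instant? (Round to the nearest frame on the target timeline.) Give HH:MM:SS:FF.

Source frame index: (0×3600 + 15×60 + 57) × 24 + 11 = 22979.
Real time: 22979 / (24000/1001) = 23001979/24000 s.
Target frame: (23001979/24000) × (30000/1001) = 114895/4 ≈ 28723.750 → 28724.
At 30 labels/s: frame 28724 → 00:15:57:14.

00:15:57:14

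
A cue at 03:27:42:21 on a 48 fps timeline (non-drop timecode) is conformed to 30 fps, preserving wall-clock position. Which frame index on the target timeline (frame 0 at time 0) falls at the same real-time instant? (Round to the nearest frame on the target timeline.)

frame 373873

Source frame index: (3×3600 + 27×60 + 42) × 48 + 21 = 598197.
Real time: 598197 / (48) = 199399/16 s.
Target frame: (199399/16) × (30) = 2990985/8 ≈ 373873.125 → 373873.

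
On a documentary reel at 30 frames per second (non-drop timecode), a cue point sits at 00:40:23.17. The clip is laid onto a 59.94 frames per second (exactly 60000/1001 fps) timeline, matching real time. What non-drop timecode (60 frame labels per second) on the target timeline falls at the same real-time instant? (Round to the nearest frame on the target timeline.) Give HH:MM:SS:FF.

Source frame index: (0×3600 + 40×60 + 23) × 30 + 17 = 72707.
Real time: 72707 / (30) = 72707/30 s.
Target frame: (72707/30) × (60000/1001) = 145414000/1001 ≈ 145268.731 → 145269.
At 60 labels/s: frame 145269 → 00:40:21:09.

00:40:21:09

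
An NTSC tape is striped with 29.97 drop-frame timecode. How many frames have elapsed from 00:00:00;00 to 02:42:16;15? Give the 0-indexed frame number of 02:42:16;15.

291803

Complete 10-minute blocks: 16, each 17982 frames → 287712.
Remaining 2 whole minutes in the current block: 1800 + 1 × 1798 = 3598 frames.
Within the current minute: 16 × 30 + 15 − 2 = 493 (labels ;00/;01 skipped at this minute). Total = 287712 + 3598 + 493 = 291803.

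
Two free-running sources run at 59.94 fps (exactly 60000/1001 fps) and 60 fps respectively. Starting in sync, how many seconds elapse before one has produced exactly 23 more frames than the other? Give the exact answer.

23023/60 seconds

The gap grows by |60 − 60000/1001| = 60/1001 frames per second.
Time for a 23-frame gap: 23 ÷ (60/1001) = 23023/60 s.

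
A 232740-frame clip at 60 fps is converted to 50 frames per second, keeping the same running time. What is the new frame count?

Target frames = source frames × (target rate / source rate) = 232740 × (50)/(60) = 232740 × 5/6 = 193950.

193950 frames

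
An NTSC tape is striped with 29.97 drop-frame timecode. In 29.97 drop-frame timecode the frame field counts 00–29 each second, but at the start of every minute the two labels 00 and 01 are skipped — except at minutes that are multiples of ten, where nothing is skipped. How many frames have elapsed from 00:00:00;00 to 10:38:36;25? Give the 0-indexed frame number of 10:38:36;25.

1148355

As if non-drop at 30 labels/s: (10 × 3600 + 38 × 60 + 36) × 30 + 25 = 1149505.
Minute boundaries passed: 638; those not divisible by 10: 638 − 63 = 575; dropped labels = 2 × 575 = 1150.
Actual frame index = 1149505 − 1150 = 1148355.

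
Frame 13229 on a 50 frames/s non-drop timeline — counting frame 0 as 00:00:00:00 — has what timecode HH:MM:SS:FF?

00:04:24:29

13229 ÷ 50 = 264 full seconds, remainder 29 frames.
264 s = 0 h 4 min 24 s.
Timecode: 00:04:24:29.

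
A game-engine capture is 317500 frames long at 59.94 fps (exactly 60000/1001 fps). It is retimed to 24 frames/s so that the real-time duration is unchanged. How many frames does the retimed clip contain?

127127 frames

Target frames = source frames × (target rate / source rate) = 317500 × (24)/(60000/1001) = 317500 × 1001/2500 = 127127.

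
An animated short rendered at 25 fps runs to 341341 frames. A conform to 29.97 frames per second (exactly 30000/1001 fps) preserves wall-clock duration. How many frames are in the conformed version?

409200 frames

Target frames = source frames × (target rate / source rate) = 341341 × (30000/1001)/(25) = 341341 × 1200/1001 = 409200.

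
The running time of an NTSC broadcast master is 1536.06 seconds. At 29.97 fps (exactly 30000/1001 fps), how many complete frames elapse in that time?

46035 frames

Frames = 1536.06 × 30000/1001 = 46081800/1001 ≈ 46035.7642.
Complete frames: 46035.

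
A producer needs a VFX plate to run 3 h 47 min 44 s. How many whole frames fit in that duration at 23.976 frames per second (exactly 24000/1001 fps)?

3 h 47 min 44 s = 13664 s.
Frames = 13664 × 24000/1001 = 46848000/143 ≈ 327608.3916.
Complete frames: 327608.

327608 frames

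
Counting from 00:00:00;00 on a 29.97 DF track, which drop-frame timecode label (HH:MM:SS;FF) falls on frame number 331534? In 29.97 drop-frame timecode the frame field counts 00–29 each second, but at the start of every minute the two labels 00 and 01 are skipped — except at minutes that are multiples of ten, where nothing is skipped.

Ten DF minutes hold 17982 frames, so frame 331534 lies in block 18 (frames 323676–341657) with 7858 frames into that block.
The block's first minute is 1800 frames and the rest 1798 each; 7858 frames reaches minute 4, so 18 × 18 + 4 × 2 = 332 labels have been skipped so far.
Adding those back, label number 331534 + 332 = 331866 at 30 labels/s is 11062 s + 6 f = 3 h 4 min 22 s frame 6, i.e. 03:04:22;06.

03:04:22;06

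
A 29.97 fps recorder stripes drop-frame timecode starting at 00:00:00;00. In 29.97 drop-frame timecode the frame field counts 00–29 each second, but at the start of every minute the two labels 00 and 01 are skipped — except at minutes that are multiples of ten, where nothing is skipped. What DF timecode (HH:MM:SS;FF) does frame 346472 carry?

Ten DF minutes hold 17982 frames, so frame 346472 lies in block 19 (frames 341658–359639) with 4814 frames into that block.
The block's first minute is 1800 frames and the rest 1798 each; 4814 frames reaches minute 2, so 19 × 18 + 2 × 2 = 346 labels have been skipped so far.
Adding those back, label number 346472 + 346 = 346818 at 30 labels/s is 11560 s + 18 f = 3 h 12 min 40 s frame 18, i.e. 03:12:40;18.

03:12:40;18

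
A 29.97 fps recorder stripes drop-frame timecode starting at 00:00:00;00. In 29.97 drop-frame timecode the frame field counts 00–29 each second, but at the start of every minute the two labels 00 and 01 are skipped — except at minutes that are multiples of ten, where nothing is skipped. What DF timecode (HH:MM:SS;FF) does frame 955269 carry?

08:51:14;05

Each 10-minute DF block holds 10 × 60 × 30 − 9 × 2 = 17982 frames. 955269 ÷ 17982 → 53 full blocks, remainder 2223.
Within the partial block the first minute is 1800 frames and each further minute 1798, so 1 further minute boundary passed. Total skipped labels = 18 × 53 + 2 × 1 = 956.
Non-drop label index = 955269 + 956 = 956225; at 30 labels/s that is 08:51:14:05, i.e. DF 08:51:14;05.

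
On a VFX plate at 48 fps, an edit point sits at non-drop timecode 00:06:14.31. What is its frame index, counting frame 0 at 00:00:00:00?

Total seconds to the label: (0 × 3600 + 6 × 60 + 14) = 374.
Frame index = 374 × 48 + 31 = 17983.

17983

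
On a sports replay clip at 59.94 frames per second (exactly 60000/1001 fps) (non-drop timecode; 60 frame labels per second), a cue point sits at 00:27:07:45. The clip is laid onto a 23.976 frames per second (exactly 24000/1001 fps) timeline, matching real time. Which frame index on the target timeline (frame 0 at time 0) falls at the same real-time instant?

Source frame index: (0×3600 + 27×60 + 7) × 60 + 45 = 97665.
Real time: 97665 / (60000/1001) = 6517511/4000 s.
Target frame: (6517511/4000) × (24000/1001) = 39066.

frame 39066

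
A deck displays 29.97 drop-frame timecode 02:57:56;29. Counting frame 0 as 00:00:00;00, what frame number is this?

Complete 10-minute blocks: 17, each 17982 frames → 305694.
Remaining 7 whole minutes in the current block: 1800 + 6 × 1798 = 12588 frames.
Within the current minute: 56 × 30 + 29 − 2 = 1707 (labels ;00/;01 skipped at this minute). Total = 305694 + 12588 + 1707 = 319989.

319989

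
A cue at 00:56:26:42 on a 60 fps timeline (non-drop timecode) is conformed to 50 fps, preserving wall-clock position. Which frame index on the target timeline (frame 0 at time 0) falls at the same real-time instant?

frame 169335

Source frame index: (0×3600 + 56×60 + 26) × 60 + 42 = 203202.
Real time: 203202 / (60) = 33867/10 s.
Target frame: (33867/10) × (50) = 169335.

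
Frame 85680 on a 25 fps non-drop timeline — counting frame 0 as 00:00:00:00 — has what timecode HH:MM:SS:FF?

00:57:07:05

85680 ÷ 25 = 3427 full seconds, remainder 5 frames.
3427 s = 0 h 57 min 7 s.
Timecode: 00:57:07:05.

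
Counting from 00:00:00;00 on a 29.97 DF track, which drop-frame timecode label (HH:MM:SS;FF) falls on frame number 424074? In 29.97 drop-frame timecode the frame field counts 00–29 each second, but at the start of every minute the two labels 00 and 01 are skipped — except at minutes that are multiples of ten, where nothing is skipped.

03:55:49;28

Ten DF minutes hold 17982 frames, so frame 424074 lies in block 23 (frames 413586–431567) with 10488 frames into that block.
The block's first minute is 1800 frames and the rest 1798 each; 10488 frames reaches minute 5, so 23 × 18 + 5 × 2 = 424 labels have been skipped so far.
Adding those back, label number 424074 + 424 = 424498 at 30 labels/s is 14149 s + 28 f = 3 h 55 min 49 s frame 28, i.e. 03:55:49;28.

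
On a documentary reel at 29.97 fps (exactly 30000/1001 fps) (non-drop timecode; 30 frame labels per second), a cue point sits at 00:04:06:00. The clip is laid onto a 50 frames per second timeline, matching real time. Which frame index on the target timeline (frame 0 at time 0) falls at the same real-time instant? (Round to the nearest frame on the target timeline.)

frame 12312

Source frame index: (0×3600 + 4×60 + 6) × 30 + 0 = 7380.
Real time: 7380 / (30000/1001) = 123123/500 s.
Target frame: (123123/500) × (50) = 123123/10 ≈ 12312.300 → 12312.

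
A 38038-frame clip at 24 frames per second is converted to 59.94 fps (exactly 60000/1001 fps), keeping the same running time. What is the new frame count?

Target frames = source frames × (target rate / source rate) = 38038 × (60000/1001)/(24) = 38038 × 2500/1001 = 95000.

95000 frames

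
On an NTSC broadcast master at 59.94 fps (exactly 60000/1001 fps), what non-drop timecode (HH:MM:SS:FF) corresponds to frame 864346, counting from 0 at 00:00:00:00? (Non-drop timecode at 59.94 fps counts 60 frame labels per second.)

04:00:05:46

864346 ÷ 60 = 14405 full seconds, remainder 46 frames.
14405 s = 4 h 0 min 5 s.
Timecode: 04:00:05:46.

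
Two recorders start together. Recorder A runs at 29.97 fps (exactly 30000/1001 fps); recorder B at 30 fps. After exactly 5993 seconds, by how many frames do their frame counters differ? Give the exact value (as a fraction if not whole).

A emits 30000/1001 × 5993 = 13830000/77 frames; B emits 30 × 5993 = 179790.
Difference = 13830/77 frames (≈ 179.6104); B is ahead of A.

13830/77 frames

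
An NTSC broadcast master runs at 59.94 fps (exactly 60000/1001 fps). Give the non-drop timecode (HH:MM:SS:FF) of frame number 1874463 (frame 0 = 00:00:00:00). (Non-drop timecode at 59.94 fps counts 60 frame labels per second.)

08:40:41:03

1874463 ÷ 60 = 31241 full seconds, remainder 3 frames.
31241 s = 8 h 40 min 41 s.
Timecode: 08:40:41:03.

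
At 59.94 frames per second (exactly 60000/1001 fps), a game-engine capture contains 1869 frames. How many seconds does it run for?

31.18115 seconds

Running time = 1869 / (60000/1001) = 31.18115 s.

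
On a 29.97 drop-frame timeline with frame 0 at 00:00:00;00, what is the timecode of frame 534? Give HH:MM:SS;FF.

Ten DF minutes hold 17982 frames, so frame 534 lies in block 0 (frames 0–17981) with 534 frames into that block.
The block's first minute is 1800 frames and the rest 1798 each; 534 frames reaches minute 0, so 0 × 18 + 0 × 2 = 0 labels have been skipped so far.
Adding those back, label number 534 + 0 = 534 at 30 labels/s is 17 s + 24 f = 0 h 0 min 17 s frame 24, i.e. 00:00:17;24.

00:00:17;24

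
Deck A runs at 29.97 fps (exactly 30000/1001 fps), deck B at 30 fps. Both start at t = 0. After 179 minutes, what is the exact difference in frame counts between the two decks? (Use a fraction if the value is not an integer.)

322200/1001 frames

179 min = 10740 s.
A emits 30000/1001 × 10740 = 322200000/1001 frames; B emits 30 × 10740 = 322200.
Difference = 322200/1001 frames (≈ 321.8781); B is ahead of A.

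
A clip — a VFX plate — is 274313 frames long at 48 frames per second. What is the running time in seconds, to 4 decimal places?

Running time = 274313 × 1/48 = 274313/48 s ≈ 5714.8542 s.

5714.8542 seconds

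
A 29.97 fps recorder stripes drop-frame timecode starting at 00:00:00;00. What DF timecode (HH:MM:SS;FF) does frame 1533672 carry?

14:12:53;16

Each 10-minute DF block holds 10 × 60 × 30 − 9 × 2 = 17982 frames. 1533672 ÷ 17982 → 85 full blocks, remainder 5202.
Within the partial block the first minute is 1800 frames and each further minute 1798, so 2 further minute boundaries passed. Total skipped labels = 18 × 85 + 2 × 2 = 1534.
Non-drop label index = 1533672 + 1534 = 1535206; at 30 labels/s that is 14:12:53:16, i.e. DF 14:12:53;16.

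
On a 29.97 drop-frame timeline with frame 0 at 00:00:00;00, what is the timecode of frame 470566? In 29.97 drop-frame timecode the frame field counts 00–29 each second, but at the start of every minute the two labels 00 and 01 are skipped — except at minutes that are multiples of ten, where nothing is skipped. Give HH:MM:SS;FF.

Each 10-minute DF block holds 10 × 60 × 30 − 9 × 2 = 17982 frames. 470566 ÷ 17982 → 26 full blocks, remainder 3034.
Within the partial block the first minute is 1800 frames and each further minute 1798, so 1 further minute boundary passed. Total skipped labels = 18 × 26 + 2 × 1 = 470.
Non-drop label index = 470566 + 470 = 471036; at 30 labels/s that is 04:21:41:06, i.e. DF 04:21:41;06.

04:21:41;06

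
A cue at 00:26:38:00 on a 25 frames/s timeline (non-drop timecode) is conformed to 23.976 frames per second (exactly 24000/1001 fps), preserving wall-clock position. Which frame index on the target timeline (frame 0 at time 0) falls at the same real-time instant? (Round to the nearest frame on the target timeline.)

Source frame index: (0×3600 + 26×60 + 38) × 25 + 0 = 39950.
Real time: 39950 / (25) = 1598 s.
Target frame: (1598) × (24000/1001) = 38352000/1001 ≈ 38313.686 → 38314.

frame 38314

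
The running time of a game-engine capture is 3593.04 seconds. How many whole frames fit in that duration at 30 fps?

Frames = 3593.04 × 30 = 538956/5 ≈ 107791.2000.
Complete frames: 107791.

107791 frames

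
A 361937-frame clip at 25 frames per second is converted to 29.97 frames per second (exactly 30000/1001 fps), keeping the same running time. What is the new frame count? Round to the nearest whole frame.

Frames at target rate = 361937 × (30000/1001) / (25) = 434324400/1001 ≈ 433890.509.
Nearest whole frame: 433891.

433891 frames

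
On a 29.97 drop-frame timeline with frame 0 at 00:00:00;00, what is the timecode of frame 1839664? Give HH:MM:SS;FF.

17:03:03;16

Each 10-minute DF block holds 10 × 60 × 30 − 9 × 2 = 17982 frames. 1839664 ÷ 17982 → 102 full blocks, remainder 5500.
Within the partial block the first minute is 1800 frames and each further minute 1798, so 3 further minute boundaries passed. Total skipped labels = 18 × 102 + 2 × 3 = 1842.
Non-drop label index = 1839664 + 1842 = 1841506; at 30 labels/s that is 17:03:03:16, i.e. DF 17:03:03;16.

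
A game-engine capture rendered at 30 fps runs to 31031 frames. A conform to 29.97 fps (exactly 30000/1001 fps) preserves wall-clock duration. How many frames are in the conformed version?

31000 frames

Target frames = source frames × (target rate / source rate) = 31031 × (30000/1001)/(30) = 31031 × 1000/1001 = 31000.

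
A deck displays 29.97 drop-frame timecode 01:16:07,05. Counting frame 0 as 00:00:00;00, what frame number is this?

Complete 10-minute blocks: 7, each 17982 frames → 125874.
Remaining 6 whole minutes in the current block: 1800 + 5 × 1798 = 10790 frames.
Within the current minute: 7 × 30 + 5 − 2 = 213 (labels ;00/;01 skipped at this minute). Total = 125874 + 10790 + 213 = 136877.

136877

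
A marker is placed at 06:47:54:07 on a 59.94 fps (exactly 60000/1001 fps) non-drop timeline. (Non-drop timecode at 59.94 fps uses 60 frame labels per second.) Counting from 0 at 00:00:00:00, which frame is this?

Total seconds to the label: (6 × 3600 + 47 × 60 + 54) = 24474.
Frame index = 24474 × 60 + 7 = 1468447.

1468447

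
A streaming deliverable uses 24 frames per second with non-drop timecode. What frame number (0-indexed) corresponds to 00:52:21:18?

Total seconds to the label: (0 × 3600 + 52 × 60 + 21) = 3141.
Frame index = 3141 × 24 + 18 = 75402.

frame 75402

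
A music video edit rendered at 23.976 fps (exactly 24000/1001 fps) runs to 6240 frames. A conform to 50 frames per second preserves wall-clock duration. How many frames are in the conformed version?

13013 frames

Target frames = source frames × (target rate / source rate) = 6240 × (50)/(24000/1001) = 6240 × 1001/480 = 13013.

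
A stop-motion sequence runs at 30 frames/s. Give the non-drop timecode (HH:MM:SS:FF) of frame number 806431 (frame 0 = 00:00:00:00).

07:28:01:01

806431 ÷ 30 = 26881 full seconds, remainder 1 frame.
26881 s = 7 h 28 min 1 s.
Timecode: 07:28:01:01.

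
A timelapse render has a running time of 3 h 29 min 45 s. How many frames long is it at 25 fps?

3 h 29 min 45 s = 12585 s.
Frames = 12585 × 25 = 314625.

314625 frames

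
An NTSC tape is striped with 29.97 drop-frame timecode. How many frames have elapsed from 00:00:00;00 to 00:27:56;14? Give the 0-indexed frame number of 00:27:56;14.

50244

As if non-drop at 30 labels/s: (0 × 3600 + 27 × 60 + 56) × 30 + 14 = 50294.
Minute boundaries passed: 27; those not divisible by 10: 27 − 2 = 25; dropped labels = 2 × 25 = 50.
Actual frame index = 50294 − 50 = 50244.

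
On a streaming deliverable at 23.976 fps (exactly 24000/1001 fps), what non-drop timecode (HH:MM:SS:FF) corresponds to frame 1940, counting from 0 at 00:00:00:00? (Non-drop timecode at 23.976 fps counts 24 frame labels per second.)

1940 ÷ 24 = 80 full seconds, remainder 20 frames.
80 s = 0 h 1 min 20 s.
Timecode: 00:01:20:20.

00:01:20:20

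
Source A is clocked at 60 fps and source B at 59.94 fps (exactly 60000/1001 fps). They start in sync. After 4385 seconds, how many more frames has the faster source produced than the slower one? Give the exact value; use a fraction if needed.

A emits 60 × 4385 = 263100 frames; B emits 60000/1001 × 4385 = 263100000/1001.
Difference = 263100/1001 frames (≈ 262.8372); B is behind A.

263100/1001 frames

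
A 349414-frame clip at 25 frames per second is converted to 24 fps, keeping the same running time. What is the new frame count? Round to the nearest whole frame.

335437 frames

Frames at target rate = 349414 × (24) / (25) = 8385936/25 ≈ 335437.440.
Nearest whole frame: 335437.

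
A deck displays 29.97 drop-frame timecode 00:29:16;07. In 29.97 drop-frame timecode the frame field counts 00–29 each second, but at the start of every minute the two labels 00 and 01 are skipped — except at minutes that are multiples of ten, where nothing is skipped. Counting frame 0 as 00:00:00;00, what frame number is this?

Complete 10-minute blocks: 2, each 17982 frames → 35964.
Remaining 9 whole minutes in the current block: 1800 + 8 × 1798 = 16184 frames.
Within the current minute: 16 × 30 + 7 − 2 = 485 (labels ;00/;01 skipped at this minute). Total = 35964 + 16184 + 485 = 52633.

52633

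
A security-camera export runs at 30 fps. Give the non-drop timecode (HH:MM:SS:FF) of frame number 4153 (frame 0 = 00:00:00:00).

4153 ÷ 30 = 138 full seconds, remainder 13 frames.
138 s = 0 h 2 min 18 s.
Timecode: 00:02:18:13.

00:02:18:13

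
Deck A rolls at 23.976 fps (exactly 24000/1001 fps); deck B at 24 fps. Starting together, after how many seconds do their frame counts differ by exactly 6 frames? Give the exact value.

250.25 seconds

The gap grows by |24 − 24000/1001| = 24/1001 frames per second.
Time for a 6-frame gap: 6 ÷ (24/1001) = 250.25 s.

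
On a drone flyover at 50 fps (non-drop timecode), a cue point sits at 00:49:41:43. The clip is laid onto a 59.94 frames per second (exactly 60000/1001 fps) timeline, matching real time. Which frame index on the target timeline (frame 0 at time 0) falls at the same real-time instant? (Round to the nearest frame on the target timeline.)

Source frame index: (0×3600 + 49×60 + 41) × 50 + 43 = 149093.
Real time: 149093 / (50) = 149093/50 s.
Target frame: (149093/50) × (60000/1001) = 25558800/143 ≈ 178732.867 → 178733.

frame 178733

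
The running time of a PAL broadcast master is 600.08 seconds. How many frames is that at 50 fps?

30004 frames

Frames = 600.08 × 50 = 30004.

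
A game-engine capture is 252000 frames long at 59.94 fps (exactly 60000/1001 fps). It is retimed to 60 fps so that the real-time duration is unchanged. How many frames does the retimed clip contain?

252252 frames

Target frames = source frames × (target rate / source rate) = 252000 × (60)/(60000/1001) = 252000 × 1001/1000 = 252252.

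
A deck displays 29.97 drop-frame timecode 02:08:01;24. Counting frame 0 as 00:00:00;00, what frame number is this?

Complete 10-minute blocks: 12, each 17982 frames → 215784.
Remaining 8 whole minutes in the current block: 1800 + 7 × 1798 = 14386 frames.
Within the current minute: 1 × 30 + 24 − 2 = 52 (labels ;00/;01 skipped at this minute). Total = 215784 + 14386 + 52 = 230222.

230222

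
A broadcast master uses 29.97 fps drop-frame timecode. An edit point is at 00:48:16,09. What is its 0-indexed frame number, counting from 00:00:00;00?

Complete 10-minute blocks: 4, each 17982 frames → 71928.
Remaining 8 whole minutes in the current block: 1800 + 7 × 1798 = 14386 frames.
Within the current minute: 16 × 30 + 9 − 2 = 487 (labels ;00/;01 skipped at this minute). Total = 71928 + 14386 + 487 = 86801.

86801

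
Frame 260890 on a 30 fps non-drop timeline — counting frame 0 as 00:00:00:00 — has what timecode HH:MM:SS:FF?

260890 ÷ 30 = 8696 full seconds, remainder 10 frames.
8696 s = 2 h 24 min 56 s.
Timecode: 02:24:56:10.

02:24:56:10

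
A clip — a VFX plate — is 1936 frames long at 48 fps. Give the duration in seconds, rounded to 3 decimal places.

40.333 seconds

Running time = 1936 × 1/48 = 121/3 s ≈ 40.333 s.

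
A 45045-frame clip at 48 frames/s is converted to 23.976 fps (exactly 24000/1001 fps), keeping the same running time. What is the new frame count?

22500 frames

Target frames = source frames × (target rate / source rate) = 45045 × (24000/1001)/(48) = 45045 × 500/1001 = 22500.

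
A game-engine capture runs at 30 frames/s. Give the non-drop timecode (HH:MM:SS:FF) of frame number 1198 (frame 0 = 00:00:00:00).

00:00:39:28

1198 ÷ 30 = 39 full seconds, remainder 28 frames.
39 s = 0 h 0 min 39 s.
Timecode: 00:00:39:28.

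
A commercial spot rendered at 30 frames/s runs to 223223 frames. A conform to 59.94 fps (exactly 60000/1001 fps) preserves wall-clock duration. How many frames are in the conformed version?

Target frames = source frames × (target rate / source rate) = 223223 × (60000/1001)/(30) = 223223 × 2000/1001 = 446000.

446000 frames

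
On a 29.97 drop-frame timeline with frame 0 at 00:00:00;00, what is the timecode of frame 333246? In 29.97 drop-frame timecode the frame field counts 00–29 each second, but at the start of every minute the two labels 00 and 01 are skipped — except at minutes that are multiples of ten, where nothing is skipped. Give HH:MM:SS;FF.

Each 10-minute DF block holds 10 × 60 × 30 − 9 × 2 = 17982 frames. 333246 ÷ 17982 → 18 full blocks, remainder 9570.
Within the partial block the first minute is 1800 frames and each further minute 1798, so 5 further minute boundaries passed. Total skipped labels = 18 × 18 + 2 × 5 = 334.
Non-drop label index = 333246 + 334 = 333580; at 30 labels/s that is 03:05:19:10, i.e. DF 03:05:19;10.

03:05:19;10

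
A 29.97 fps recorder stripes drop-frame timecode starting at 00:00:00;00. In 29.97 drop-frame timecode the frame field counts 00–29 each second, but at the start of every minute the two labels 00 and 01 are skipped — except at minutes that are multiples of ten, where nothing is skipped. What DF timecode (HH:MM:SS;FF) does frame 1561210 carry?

14:28:12;14

Ten DF minutes hold 17982 frames, so frame 1561210 lies in block 86 (frames 1546452–1564433) with 14758 frames into that block.
The block's first minute is 1800 frames and the rest 1798 each; 14758 frames reaches minute 8, so 86 × 18 + 8 × 2 = 1564 labels have been skipped so far.
Adding those back, label number 1561210 + 1564 = 1562774 at 30 labels/s is 52092 s + 14 f = 14 h 28 min 12 s frame 14, i.e. 14:28:12;14.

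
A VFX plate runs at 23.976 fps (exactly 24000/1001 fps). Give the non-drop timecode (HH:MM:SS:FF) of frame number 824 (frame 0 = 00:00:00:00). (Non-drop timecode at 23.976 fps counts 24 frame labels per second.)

00:00:34:08

824 ÷ 24 = 34 full seconds, remainder 8 frames.
34 s = 0 h 0 min 34 s.
Timecode: 00:00:34:08.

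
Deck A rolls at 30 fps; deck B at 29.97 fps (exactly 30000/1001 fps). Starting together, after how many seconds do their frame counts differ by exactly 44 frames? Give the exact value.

22022/15 seconds

The gap grows by |30000/1001 − 30| = 30/1001 frames per second.
Time for a 44-frame gap: 44 ÷ (30/1001) = 22022/15 s.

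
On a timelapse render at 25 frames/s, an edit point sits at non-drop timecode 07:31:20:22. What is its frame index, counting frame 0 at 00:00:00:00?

Total seconds to the label: (7 × 3600 + 31 × 60 + 20) = 27080.
Frame index = 27080 × 25 + 22 = 677022.

677022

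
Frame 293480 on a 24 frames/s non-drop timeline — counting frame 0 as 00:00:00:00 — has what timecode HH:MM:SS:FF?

293480 ÷ 24 = 12228 full seconds, remainder 8 frames.
12228 s = 3 h 23 min 48 s.
Timecode: 03:23:48:08.

03:23:48:08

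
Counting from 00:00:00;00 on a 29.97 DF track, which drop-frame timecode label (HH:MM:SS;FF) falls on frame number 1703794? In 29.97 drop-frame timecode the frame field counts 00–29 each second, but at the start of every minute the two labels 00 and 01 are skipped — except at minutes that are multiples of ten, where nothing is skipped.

15:47:30;00

Ten DF minutes hold 17982 frames, so frame 1703794 lies in block 94 (frames 1690308–1708289) with 13486 frames into that block.
The block's first minute is 1800 frames and the rest 1798 each; 13486 frames reaches minute 7, so 94 × 18 + 7 × 2 = 1706 labels have been skipped so far.
Adding those back, label number 1703794 + 1706 = 1705500 at 30 labels/s is 56850 s + 0 f = 15 h 47 min 30 s frame 0, i.e. 15:47:30;00.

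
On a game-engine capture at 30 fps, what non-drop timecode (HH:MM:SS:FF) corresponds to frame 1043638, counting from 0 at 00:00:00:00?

09:39:47:28

1043638 ÷ 30 = 34787 full seconds, remainder 28 frames.
34787 s = 9 h 39 min 47 s.
Timecode: 09:39:47:28.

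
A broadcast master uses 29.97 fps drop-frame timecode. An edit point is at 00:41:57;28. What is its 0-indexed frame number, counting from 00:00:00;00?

Complete 10-minute blocks: 4, each 17982 frames → 71928.
Remaining 1 whole minute in the current block: 1800 + 0 × 1798 = 1800 frames.
Within the current minute: 57 × 30 + 28 − 2 = 1736 (labels ;00/;01 skipped at this minute). Total = 71928 + 1800 + 1736 = 75464.

75464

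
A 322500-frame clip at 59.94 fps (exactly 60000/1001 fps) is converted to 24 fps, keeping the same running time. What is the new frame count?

129129 frames

Target frames = source frames × (target rate / source rate) = 322500 × (24)/(60000/1001) = 322500 × 1001/2500 = 129129.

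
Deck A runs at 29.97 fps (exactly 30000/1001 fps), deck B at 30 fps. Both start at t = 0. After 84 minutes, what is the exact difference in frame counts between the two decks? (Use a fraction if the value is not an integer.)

84 min = 5040 s.
A emits 30000/1001 × 5040 = 21600000/143 frames; B emits 30 × 5040 = 151200.
Difference = 21600/143 frames (≈ 151.0490); B is ahead of A.

21600/143 frames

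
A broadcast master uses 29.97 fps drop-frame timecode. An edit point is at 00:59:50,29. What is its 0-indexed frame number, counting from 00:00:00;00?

107621

Complete 10-minute blocks: 5, each 17982 frames → 89910.
Remaining 9 whole minutes in the current block: 1800 + 8 × 1798 = 16184 frames.
Within the current minute: 50 × 30 + 29 − 2 = 1527 (labels ;00/;01 skipped at this minute). Total = 89910 + 16184 + 1527 = 107621.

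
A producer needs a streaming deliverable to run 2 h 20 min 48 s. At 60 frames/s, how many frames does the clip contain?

2 h 20 min 48 s = 8448 s.
Frames = 8448 × 60 = 506880.

506880 frames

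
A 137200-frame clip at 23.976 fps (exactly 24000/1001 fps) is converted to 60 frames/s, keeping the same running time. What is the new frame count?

Target frames = source frames × (target rate / source rate) = 137200 × (60)/(24000/1001) = 137200 × 1001/400 = 343343.

343343 frames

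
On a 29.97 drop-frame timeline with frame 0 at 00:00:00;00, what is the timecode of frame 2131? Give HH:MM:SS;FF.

00:01:11;03

Ten DF minutes hold 17982 frames, so frame 2131 lies in block 0 (frames 0–17981) with 2131 frames into that block.
The block's first minute is 1800 frames and the rest 1798 each; 2131 frames reaches minute 1, so 0 × 18 + 1 × 2 = 2 labels have been skipped so far.
Adding those back, label number 2131 + 2 = 2133 at 30 labels/s is 71 s + 3 f = 0 h 1 min 11 s frame 3, i.e. 00:01:11;03.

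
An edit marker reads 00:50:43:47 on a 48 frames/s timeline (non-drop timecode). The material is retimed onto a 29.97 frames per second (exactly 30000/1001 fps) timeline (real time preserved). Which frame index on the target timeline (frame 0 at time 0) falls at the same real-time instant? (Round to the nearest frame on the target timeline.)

Source frame index: (0×3600 + 50×60 + 43) × 48 + 47 = 146111.
Real time: 146111 / (48) = 146111/48 s.
Target frame: (146111/48) × (30000/1001) = 13045625/143 ≈ 91228.147 → 91228.

frame 91228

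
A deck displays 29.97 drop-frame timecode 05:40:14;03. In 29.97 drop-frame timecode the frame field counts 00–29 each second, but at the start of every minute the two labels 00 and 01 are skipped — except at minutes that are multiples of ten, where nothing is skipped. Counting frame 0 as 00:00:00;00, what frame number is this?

611811

Complete 10-minute blocks: 34, each 17982 frames → 611388.
Remaining 0 whole minutes in the current block: 0 frames.
Within the current minute: 14 × 30 + 3 = 423. Total = 611388 + 0 + 423 = 611811.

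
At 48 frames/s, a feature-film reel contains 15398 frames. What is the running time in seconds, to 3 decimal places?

Running time = 15398 × 1/48 = 7699/24 s ≈ 320.792 s.

320.792 seconds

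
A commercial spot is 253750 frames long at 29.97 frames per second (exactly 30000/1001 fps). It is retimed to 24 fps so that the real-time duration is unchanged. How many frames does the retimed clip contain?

203203 frames

Target frames = source frames × (target rate / source rate) = 253750 × (24)/(30000/1001) = 253750 × 1001/1250 = 203203.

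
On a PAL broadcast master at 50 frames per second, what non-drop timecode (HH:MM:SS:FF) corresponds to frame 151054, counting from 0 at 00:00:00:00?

00:50:21:04

151054 ÷ 50 = 3021 full seconds, remainder 4 frames.
3021 s = 0 h 50 min 21 s.
Timecode: 00:50:21:04.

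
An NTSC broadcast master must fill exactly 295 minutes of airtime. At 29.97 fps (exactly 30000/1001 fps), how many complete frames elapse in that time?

530469 frames

295 min = 17700 s.
Frames = 17700 × 30000/1001 = 531000000/1001 ≈ 530469.5305.
Complete frames: 530469.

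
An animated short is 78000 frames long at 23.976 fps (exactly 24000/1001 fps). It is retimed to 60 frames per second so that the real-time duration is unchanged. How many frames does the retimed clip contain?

195195 frames

Target frames = source frames × (target rate / source rate) = 78000 × (60)/(24000/1001) = 78000 × 1001/400 = 195195.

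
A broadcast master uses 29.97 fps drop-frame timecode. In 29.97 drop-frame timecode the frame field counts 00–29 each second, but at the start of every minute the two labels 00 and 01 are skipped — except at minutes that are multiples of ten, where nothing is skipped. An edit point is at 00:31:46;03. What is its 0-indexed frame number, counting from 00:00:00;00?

57127

As if non-drop at 30 labels/s: (0 × 3600 + 31 × 60 + 46) × 30 + 3 = 57183.
Minute boundaries passed: 31; those not divisible by 10: 31 − 3 = 28; dropped labels = 2 × 28 = 56.
Actual frame index = 57183 − 56 = 57127.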